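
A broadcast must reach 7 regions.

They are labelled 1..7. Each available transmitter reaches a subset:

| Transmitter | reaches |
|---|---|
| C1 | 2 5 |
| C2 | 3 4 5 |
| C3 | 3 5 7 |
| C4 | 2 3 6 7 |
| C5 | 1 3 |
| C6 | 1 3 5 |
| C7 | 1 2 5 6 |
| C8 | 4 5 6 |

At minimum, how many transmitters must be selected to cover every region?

3

Take {C2, C3, C7}. Their union is {1, 2, 3, 4, 5, 6, 7}, which is all 7 regions.
No 2 of the 8 transmitters cover everything (all 28 combinations miss at least one region), so 3 is optimal.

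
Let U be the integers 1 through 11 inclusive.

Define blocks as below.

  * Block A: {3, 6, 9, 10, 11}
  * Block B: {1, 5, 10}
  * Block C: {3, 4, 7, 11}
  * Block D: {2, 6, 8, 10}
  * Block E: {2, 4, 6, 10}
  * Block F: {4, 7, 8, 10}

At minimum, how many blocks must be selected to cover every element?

Take {A, B, C, D}. Their union is {1, 2, 3, 4, 5, 6, 7, 8, 9, 10, 11}, which is all 11 elements.
No 3 of the 6 blocks cover everything (all 20 combinations miss at least one element), so 4 is optimal.

4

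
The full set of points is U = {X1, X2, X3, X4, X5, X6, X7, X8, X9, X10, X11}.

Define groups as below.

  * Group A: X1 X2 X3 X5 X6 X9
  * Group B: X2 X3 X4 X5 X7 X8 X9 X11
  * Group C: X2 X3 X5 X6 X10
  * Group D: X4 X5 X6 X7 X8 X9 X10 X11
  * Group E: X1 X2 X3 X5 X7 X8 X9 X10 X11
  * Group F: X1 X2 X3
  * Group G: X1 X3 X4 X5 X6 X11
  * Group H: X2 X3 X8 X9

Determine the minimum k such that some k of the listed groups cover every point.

2

E and G together: E ∪ G = {X1, X2, X3, X4, X5, X6, X7, X8, X9, X10, X11} — every point is covered.
No single group has all 11 points (the largest, E, has 9), so 2 is optimal.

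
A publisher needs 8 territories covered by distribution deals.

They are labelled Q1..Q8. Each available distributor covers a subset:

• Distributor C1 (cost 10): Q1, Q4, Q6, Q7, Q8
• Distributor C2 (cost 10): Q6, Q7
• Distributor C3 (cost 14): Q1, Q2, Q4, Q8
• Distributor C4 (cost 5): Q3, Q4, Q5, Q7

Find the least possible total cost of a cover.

C2, C3, C4 together cover every territory (C2 ∪ C3 ∪ C4 = {Q1, Q2, Q3, Q4, Q5, Q6, Q7, Q8}); total cost 10 + 14 + 5 = 29.
No covering selection has total cost below 29.

29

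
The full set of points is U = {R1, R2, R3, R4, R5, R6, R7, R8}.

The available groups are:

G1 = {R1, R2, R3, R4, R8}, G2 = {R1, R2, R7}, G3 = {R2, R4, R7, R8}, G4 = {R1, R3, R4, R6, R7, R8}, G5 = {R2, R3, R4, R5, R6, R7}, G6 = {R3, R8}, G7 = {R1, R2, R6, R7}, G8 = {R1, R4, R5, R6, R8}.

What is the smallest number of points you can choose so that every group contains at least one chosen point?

2

The 2 points {R2, R8} hit every group.
The groups G6, G7 are pairwise disjoint, so any hitting set needs a separate point for each — at least 2. Hence 2 is optimal.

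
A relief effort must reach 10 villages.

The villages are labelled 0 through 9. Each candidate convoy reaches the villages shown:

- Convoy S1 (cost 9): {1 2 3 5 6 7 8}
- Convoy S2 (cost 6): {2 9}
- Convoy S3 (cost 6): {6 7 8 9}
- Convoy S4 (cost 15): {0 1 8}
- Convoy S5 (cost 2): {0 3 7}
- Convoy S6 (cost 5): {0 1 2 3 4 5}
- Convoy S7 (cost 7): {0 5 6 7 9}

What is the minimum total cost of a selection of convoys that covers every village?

11

S3, S6 together cover every village (S3 ∪ S6 = {0, 1, 2, 3, 4, 5, 6, 7, 8, 9}); total cost 6 + 5 = 11.
The greedy pick S5, S6, S3 costs 13; no covering selection beats 11.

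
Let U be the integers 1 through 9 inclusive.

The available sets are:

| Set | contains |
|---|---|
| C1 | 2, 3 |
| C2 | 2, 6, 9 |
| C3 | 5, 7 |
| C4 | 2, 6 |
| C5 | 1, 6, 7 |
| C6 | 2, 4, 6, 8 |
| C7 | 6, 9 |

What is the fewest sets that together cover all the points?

5

C1, C3, C5, C6, and C7 cover everything between them: the union {1, 2, 3, 4, 5, 6, 7, 8, 9} is all of U.
No 4 of the 7 sets cover everything (all 35 combinations miss at least one point), so 5 is optimal.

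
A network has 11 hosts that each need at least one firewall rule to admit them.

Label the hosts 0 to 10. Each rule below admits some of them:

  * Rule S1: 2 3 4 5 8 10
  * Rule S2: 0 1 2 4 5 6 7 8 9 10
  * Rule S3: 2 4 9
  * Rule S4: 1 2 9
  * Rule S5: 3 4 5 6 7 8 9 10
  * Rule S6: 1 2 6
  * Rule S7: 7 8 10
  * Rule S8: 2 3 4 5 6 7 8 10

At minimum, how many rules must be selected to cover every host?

S2 and S5 together: S2 ∪ S5 = {0, 1, 2, 3, 4, 5, 6, 7, 8, 9, 10} — every host is covered.
No single rule has all 11 hosts (the largest, S2, has 10), so 2 is optimal.

2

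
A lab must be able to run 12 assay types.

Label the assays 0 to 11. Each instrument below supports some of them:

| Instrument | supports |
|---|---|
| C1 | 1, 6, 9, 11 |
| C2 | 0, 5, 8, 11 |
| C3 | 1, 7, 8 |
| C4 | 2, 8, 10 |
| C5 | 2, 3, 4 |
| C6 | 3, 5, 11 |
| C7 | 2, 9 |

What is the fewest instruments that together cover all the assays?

C1 and C2 and C3 and C4 and C5 together: C1 ∪ C2 ∪ C3 ∪ C4 ∪ C5 = {0, 1, 2, 3, 4, 5, 6, 7, 8, 9, 10, 11} — every assay is covered.
No 4 of the 7 instruments cover everything (all 35 combinations miss at least one assay), so 5 is optimal.

5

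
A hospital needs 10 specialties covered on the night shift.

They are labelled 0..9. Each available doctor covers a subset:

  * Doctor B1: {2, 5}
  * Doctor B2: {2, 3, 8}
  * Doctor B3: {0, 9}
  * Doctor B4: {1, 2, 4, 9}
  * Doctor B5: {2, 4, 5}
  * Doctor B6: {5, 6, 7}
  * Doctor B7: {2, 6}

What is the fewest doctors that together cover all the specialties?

4

Take {B2, B3, B4, B6}. Their union is {0, 1, 2, 3, 4, 5, 6, 7, 8, 9}, which is all 10 specialties.
Only B3 contains 0, so B3 is forced; the remaining 8 specialties need at least 3 more doctors (each remaining doctor adds at most 3) — so at least 4 doctors are needed, and 4 is optimal.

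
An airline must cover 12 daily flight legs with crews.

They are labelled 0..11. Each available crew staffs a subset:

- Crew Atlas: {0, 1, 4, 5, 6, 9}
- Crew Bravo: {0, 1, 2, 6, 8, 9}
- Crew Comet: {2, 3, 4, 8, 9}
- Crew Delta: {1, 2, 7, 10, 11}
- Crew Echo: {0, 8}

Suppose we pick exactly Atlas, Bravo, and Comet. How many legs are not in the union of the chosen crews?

Union of Atlas, Bravo, Comet = {0, 1, 2, 3, 4, 5, 6, 8, 9}.
Not covered: 7, 10, 11 — 3 legs.

3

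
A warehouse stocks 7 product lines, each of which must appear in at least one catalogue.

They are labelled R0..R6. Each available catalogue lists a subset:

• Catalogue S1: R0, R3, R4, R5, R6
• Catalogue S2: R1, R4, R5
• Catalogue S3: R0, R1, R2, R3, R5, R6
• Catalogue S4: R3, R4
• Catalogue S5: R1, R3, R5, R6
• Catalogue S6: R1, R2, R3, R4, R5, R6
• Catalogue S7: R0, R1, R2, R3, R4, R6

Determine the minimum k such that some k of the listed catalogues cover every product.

2

S1 and S6 together: S1 ∪ S6 = {R0, R1, R2, R3, R4, R5, R6} — every product is covered.
No single catalogue has all 7 products (the largest, S3, has 6), so 2 is optimal.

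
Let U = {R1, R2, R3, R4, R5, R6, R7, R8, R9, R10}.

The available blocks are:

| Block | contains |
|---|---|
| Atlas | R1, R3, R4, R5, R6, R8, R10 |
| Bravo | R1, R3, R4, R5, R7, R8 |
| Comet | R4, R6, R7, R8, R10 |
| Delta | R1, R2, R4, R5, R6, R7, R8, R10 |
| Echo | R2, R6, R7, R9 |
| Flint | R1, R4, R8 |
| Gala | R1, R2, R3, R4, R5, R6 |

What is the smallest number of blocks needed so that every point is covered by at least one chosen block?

Take {Atlas, Echo}. Their union is {R1, R2, R3, R4, R5, R6, R7, R8, R9, R10}, which is all 10 points.
No single block has all 10 points (the largest, Delta, has 8), so 2 is optimal.

2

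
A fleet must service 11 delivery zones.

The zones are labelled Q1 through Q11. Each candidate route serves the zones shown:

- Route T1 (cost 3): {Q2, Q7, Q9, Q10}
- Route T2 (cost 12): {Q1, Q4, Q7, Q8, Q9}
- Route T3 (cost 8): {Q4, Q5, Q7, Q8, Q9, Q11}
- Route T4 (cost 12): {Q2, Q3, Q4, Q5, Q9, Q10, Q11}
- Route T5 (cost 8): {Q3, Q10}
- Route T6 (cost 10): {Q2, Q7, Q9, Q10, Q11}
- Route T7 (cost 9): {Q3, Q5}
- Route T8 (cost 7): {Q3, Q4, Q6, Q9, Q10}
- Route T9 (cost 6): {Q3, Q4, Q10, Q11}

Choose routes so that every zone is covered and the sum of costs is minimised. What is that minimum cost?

T1, T2, T3, T8 together cover every zone (T1 ∪ T2 ∪ T3 ∪ T8 = {Q1, Q2, Q3, Q4, Q5, Q6, Q7, Q8, Q9, Q10, Q11}); total cost 3 + 12 + 8 + 7 = 30.
No covering selection has total cost below 30.

30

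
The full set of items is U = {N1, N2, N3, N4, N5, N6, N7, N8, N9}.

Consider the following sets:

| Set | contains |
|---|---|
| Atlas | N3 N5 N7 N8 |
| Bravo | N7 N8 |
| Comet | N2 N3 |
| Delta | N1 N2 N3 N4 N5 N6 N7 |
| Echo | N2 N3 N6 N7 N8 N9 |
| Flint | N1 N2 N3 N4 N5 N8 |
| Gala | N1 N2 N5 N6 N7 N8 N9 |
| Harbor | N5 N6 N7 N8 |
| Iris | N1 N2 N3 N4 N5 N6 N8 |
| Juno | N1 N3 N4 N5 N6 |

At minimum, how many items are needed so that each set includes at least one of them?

H = {N3, N7} meets every set (each contains at least one member of H), and |H| = 2.
The sets Bravo, Juno are pairwise disjoint, so any hitting set needs a separate item for each — at least 2. Hence 2 is optimal.

2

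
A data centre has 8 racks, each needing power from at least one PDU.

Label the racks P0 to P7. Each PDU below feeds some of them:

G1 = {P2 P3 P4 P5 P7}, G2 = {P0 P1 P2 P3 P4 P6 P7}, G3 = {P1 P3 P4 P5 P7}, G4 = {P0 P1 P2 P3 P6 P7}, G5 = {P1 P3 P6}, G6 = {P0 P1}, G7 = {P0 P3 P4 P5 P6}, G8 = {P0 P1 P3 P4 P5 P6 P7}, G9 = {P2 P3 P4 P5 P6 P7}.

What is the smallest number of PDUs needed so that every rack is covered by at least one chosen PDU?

Take {G3, G4}. Their union is {P0, P1, P2, P3, P4, P5, P6, P7}, which is all 8 racks.
No single PDU has all 8 racks (the largest, G2, has 7), so 2 is optimal.

2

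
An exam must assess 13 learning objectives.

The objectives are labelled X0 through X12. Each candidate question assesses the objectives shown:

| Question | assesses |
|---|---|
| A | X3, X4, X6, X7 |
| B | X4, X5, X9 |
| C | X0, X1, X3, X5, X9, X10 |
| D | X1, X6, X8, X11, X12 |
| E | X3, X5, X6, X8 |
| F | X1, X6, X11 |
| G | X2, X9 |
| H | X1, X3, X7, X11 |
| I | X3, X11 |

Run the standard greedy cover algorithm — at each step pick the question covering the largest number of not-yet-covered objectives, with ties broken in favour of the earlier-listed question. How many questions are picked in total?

4

Greedy: pick C (covers 6 new) → pick D (covers 4 new) → pick A (covers 2 new) → pick G (covers 1 new). Total picks: 4.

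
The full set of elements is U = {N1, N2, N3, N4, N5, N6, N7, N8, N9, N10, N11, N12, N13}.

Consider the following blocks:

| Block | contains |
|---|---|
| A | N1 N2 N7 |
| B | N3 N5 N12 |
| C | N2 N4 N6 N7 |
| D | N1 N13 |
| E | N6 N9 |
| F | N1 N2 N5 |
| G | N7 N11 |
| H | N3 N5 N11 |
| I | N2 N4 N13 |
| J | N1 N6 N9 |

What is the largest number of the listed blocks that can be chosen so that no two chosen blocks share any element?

B, D, E, G are pairwise disjoint (B={N3,N5,N12}; D={N1,N13}; E={N6,N9}; G={N7,N11}).
Every remaining block overlaps one of these, and no 5 of the listed blocks are pairwise disjoint, so 4 is the maximum.

4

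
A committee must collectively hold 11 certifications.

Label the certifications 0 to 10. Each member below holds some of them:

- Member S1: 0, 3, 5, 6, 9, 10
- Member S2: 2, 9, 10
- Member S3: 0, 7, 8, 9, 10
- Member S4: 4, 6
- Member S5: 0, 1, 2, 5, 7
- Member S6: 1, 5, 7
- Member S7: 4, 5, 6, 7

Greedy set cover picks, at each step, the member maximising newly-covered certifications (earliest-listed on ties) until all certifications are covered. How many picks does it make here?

4

Greedy: pick S1 (covers 6 new) → pick S5 (covers 3 new) → pick S3 (covers 1 new) → pick S4 (covers 1 new). Total picks: 4.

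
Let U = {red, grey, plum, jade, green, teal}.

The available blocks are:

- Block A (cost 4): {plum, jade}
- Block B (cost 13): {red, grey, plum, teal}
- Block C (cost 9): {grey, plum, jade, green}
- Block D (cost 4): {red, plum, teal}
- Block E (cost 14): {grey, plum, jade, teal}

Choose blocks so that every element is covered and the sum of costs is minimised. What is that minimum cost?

C, D together cover every element (C ∪ D = {red, grey, plum, jade, green, teal}); total cost 9 + 4 = 13.
No covering selection has total cost below 13.

13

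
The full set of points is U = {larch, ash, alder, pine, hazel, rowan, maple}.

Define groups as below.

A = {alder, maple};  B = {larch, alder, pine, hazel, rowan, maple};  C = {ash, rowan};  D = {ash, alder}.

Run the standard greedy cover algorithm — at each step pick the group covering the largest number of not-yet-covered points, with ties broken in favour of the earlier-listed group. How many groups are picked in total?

2

Greedy: pick B (covers 6 new) → pick C (covers 1 new). Total picks: 2.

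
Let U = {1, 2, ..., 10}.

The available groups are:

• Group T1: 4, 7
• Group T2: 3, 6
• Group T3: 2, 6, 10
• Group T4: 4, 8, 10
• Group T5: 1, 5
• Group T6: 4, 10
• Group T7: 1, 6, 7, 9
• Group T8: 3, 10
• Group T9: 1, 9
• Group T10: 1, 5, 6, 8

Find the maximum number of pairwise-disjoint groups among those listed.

3

T1, T8, T10 are pairwise disjoint (T1={4,7}; T8={3,10}; T10={1,5,6,8}).
Every remaining group overlaps one of these, and no 4 of the listed groups are pairwise disjoint, so 3 is the maximum.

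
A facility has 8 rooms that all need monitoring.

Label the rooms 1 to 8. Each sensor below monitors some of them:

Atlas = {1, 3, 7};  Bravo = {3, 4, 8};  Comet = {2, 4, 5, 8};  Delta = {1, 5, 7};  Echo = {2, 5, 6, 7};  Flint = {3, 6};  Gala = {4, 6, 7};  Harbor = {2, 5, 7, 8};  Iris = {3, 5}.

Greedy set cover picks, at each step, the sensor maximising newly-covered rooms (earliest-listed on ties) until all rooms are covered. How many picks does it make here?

Greedy: pick Comet (covers 4 new) → pick Atlas (covers 3 new) → pick Echo (covers 1 new). Total picks: 3.

3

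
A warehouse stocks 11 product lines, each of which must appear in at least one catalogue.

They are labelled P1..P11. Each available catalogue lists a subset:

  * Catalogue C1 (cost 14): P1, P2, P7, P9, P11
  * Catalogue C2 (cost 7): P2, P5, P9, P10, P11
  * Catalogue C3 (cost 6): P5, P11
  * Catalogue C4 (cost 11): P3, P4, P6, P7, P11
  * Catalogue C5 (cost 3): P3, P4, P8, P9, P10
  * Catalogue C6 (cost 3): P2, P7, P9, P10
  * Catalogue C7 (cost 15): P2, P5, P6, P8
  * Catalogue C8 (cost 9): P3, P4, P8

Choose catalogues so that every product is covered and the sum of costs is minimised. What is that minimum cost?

C1, C5, C7 together cover every product (C1 ∪ C5 ∪ C7 = {P1, P2, P3, P4, P5, P6, P7, P8, P9, P10, P11}); total cost 14 + 3 + 15 = 32.
The greedy pick C5, C6, C3, C4, C1 costs 37; no covering selection beats 32.

32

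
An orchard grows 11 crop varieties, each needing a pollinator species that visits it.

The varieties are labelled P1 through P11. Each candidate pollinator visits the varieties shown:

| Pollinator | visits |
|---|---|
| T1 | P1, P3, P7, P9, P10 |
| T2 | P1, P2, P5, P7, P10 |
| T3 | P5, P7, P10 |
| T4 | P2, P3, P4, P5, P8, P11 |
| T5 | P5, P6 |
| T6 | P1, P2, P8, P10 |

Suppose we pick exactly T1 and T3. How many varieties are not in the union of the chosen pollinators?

Union of T1, T3 = {P1, P3, P5, P7, P9, P10}.
Not covered: P2, P4, P6, P8, P11 — 5 varieties.

5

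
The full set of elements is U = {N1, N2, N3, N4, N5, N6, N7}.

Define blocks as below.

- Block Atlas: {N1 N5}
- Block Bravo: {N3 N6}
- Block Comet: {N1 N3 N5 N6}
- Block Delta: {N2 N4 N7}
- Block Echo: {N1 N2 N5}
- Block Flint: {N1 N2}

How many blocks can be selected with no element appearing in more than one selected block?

3

Atlas, Bravo, Delta are pairwise disjoint (Atlas={N1,N5}; Bravo={N3,N6}; Delta={N2,N4,N7}).
Every remaining block overlaps one of these, and no 4 of the listed blocks are pairwise disjoint, so 3 is the maximum.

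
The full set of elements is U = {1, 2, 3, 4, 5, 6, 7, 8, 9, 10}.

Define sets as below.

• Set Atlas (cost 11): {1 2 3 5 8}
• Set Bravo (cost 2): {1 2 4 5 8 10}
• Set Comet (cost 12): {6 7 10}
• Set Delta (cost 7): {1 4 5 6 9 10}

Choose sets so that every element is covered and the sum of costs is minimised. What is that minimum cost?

Atlas, Comet, Delta together cover every element (Atlas ∪ Comet ∪ Delta = {1, 2, 3, 4, 5, 6, 7, 8, 9, 10}); total cost 11 + 12 + 7 = 30.
The greedy pick Bravo, Delta, Atlas, Comet costs 32; no covering selection beats 30.

30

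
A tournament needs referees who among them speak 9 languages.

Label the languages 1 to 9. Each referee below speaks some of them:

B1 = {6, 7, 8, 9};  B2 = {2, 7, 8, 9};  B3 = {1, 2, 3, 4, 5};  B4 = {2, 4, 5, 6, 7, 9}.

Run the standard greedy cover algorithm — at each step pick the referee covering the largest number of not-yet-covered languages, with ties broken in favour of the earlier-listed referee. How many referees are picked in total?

Greedy: pick B4 (covers 6 new) → pick B3 (covers 2 new) → pick B1 (covers 1 new). Total picks: 3.
(The true minimum cover uses only 2 referees, so greedy is not optimal here.)

3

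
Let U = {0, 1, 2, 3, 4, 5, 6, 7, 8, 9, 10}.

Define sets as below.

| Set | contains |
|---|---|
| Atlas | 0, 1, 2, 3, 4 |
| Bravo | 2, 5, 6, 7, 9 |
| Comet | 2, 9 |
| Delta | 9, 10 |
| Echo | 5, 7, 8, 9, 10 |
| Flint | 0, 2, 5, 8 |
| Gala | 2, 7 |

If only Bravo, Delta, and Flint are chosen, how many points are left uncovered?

Union of Bravo, Delta, Flint = {0, 2, 5, 6, 7, 8, 9, 10}.
Not covered: 1, 3, 4 — 3 points.

3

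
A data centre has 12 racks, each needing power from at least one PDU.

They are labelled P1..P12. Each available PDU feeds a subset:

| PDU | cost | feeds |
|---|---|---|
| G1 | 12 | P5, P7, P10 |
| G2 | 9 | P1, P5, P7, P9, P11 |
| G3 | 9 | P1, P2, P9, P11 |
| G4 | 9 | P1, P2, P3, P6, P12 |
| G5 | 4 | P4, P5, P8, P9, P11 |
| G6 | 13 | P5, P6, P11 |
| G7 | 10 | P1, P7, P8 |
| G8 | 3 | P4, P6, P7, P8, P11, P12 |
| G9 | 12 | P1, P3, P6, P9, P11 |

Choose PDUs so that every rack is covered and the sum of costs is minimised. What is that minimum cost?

G1, G4, G5 together cover every rack (G1 ∪ G4 ∪ G5 = {P1, P2, P3, P4, P5, P6, P7, P8, P9, P10, P11, P12}); total cost 12 + 9 + 4 = 25.
The greedy pick G8, G5, G4, G1 costs 28; no covering selection beats 25.

25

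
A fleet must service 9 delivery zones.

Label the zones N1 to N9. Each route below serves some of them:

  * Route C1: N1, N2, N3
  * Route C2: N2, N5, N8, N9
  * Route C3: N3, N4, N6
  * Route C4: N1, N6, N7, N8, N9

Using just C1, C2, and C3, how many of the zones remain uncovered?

Union of C1, C2, C3 = {N1, N2, N3, N4, N5, N6, N8, N9}.
Not covered: N7 — 1 zone.

1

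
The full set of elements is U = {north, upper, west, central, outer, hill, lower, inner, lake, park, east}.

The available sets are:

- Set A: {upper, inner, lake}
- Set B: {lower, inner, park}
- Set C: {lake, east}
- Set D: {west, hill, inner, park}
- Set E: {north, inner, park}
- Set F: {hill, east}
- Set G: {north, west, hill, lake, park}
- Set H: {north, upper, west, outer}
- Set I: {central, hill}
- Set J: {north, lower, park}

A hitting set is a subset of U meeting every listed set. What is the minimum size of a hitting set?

4

The 4 elements {upper, hill, park, east} hit every set.
The sets B, C, H, I are pairwise disjoint, so any hitting set needs a separate element for each — at least 4. Hence 4 is optimal.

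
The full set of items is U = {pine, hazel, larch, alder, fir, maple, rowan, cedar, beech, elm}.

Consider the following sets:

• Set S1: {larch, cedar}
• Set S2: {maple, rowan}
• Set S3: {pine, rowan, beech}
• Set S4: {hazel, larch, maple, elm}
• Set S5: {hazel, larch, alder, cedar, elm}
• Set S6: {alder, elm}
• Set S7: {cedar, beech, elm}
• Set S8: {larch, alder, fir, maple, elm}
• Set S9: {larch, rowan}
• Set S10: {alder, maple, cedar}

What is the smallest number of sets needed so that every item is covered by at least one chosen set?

S3 and S5 and S8 together: S3 ∪ S5 ∪ S8 = {pine, hazel, larch, alder, fir, maple, rowan, cedar, beech, elm} — every item is covered.
Only S3 contains pine, so S3 is forced; the remaining 7 items need at least 2 more sets (each remaining set adds at most 5) — so at least 3 sets are needed, and 3 is optimal.

3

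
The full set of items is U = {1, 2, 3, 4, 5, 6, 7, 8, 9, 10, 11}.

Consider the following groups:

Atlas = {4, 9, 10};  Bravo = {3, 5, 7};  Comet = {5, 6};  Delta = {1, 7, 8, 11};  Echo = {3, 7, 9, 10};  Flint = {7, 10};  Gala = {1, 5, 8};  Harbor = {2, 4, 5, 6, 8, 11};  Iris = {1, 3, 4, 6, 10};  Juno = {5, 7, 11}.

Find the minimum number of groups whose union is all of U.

3

Take {Echo, Harbor, Iris}. Their union is {1, 2, 3, 4, 5, 6, 7, 8, 9, 10, 11}, which is all 11 items.
Only Harbor contains 2, so Harbor is forced; the remaining 5 items need at least 2 more groups (each remaining group adds at most 4) — so at least 3 groups are needed, and 3 is optimal.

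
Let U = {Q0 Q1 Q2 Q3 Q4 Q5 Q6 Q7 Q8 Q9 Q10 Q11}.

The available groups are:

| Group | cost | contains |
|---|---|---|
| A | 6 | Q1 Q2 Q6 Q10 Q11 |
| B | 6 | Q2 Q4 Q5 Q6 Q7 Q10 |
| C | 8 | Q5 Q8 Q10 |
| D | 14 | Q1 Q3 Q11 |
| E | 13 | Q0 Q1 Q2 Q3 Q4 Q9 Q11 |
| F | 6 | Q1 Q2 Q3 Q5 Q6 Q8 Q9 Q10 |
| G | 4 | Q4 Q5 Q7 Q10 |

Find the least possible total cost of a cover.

23

E, F, G together cover every element (E ∪ F ∪ G = {Q0, Q1, Q2, Q3, Q4, Q5, Q6, Q7, Q8, Q9, Q10, Q11}); total cost 13 + 6 + 4 = 23.
The greedy pick F, G, A, E costs 29; no covering selection beats 23.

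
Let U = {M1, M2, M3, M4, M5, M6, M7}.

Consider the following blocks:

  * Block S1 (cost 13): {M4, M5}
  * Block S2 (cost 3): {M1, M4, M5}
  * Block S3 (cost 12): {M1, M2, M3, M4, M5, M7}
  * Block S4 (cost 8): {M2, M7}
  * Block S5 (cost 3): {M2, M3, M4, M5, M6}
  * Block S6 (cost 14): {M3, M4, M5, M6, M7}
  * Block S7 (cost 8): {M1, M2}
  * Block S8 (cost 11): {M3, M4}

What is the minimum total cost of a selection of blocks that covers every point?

14

S2, S4, S5 together cover every point (S2 ∪ S4 ∪ S5 = {M1, M2, M3, M4, M5, M6, M7}); total cost 3 + 8 + 3 = 14.
No covering selection has total cost below 14.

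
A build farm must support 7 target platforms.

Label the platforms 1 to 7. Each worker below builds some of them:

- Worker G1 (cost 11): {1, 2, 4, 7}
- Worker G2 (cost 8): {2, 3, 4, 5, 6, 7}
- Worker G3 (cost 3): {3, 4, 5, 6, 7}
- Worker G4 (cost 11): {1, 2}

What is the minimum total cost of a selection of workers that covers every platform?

G1, G3 together cover every platform (G1 ∪ G3 = {1, 2, 3, 4, 5, 6, 7}); total cost 11 + 3 = 14.
No covering selection has total cost below 14.

14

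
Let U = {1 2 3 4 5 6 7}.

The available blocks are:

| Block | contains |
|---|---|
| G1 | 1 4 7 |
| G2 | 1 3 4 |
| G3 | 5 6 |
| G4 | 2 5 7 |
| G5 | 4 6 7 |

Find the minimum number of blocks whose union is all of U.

3

G2 and G4 and G5 together: G2 ∪ G4 ∪ G5 = {1, 2, 3, 4, 5, 6, 7} — every element is covered.
Each block has at most 3 elements, and 2·3 = 6 < 7 — so at least 3 blocks are needed, and 3 is optimal.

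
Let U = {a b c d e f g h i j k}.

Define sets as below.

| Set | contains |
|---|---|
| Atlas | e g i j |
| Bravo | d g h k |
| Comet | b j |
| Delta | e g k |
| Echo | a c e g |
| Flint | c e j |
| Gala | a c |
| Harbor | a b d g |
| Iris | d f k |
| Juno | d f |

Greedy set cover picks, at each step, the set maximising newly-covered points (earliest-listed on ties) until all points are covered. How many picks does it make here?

5

Greedy: pick Atlas (covers 4 new) → pick Bravo (covers 3 new) → pick Echo (covers 2 new) → pick Comet (covers 1 new) → pick Iris (covers 1 new). Total picks: 5.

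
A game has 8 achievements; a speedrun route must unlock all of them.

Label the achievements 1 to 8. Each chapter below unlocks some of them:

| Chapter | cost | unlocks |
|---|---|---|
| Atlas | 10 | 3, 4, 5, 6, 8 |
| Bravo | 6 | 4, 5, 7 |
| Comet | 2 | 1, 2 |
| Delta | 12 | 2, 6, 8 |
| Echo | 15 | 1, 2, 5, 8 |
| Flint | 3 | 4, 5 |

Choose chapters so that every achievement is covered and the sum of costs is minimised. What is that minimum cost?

18

Atlas, Bravo, Comet together cover every achievement (Atlas ∪ Bravo ∪ Comet = {1, 2, 3, 4, 5, 6, 7, 8}); total cost 10 + 6 + 2 = 18.
The greedy pick Comet, Flint, Atlas, Bravo costs 21; no covering selection beats 18.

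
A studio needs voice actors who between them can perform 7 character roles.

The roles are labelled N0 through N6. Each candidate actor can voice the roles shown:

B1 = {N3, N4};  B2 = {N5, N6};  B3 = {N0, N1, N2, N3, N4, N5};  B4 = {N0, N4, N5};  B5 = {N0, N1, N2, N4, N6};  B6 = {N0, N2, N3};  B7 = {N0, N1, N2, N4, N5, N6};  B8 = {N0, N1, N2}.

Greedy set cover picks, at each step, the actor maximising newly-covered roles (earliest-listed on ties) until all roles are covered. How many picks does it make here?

2

Greedy: pick B3 (covers 6 new) → pick B2 (covers 1 new). Total picks: 2.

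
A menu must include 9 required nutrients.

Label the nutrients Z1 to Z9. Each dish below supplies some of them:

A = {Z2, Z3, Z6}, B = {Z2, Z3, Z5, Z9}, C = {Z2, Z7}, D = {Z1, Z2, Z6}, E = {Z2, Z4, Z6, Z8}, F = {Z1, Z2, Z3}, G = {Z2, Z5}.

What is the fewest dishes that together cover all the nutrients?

4

Take {B, C, D, E}. Their union is {Z1, Z2, Z3, Z4, Z5, Z6, Z7, Z8, Z9}, which is all 9 nutrients.
Only C contains Z7, so C is forced; the remaining 7 nutrients need at least 3 more dishes (each remaining dish adds at most 3) — so at least 4 dishes are needed, and 4 is optimal.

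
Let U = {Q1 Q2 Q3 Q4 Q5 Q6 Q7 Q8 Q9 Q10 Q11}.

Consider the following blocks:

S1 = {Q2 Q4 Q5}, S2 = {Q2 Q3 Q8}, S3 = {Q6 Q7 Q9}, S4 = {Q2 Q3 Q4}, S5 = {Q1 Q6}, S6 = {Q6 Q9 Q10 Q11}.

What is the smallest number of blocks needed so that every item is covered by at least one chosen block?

5

S1 and S2 and S3 and S5 and S6 together: S1 ∪ S2 ∪ S3 ∪ S5 ∪ S6 = {Q1, Q2, Q3, Q4, Q5, Q6, Q7, Q8, Q9, Q10, Q11} — every item is covered.
No 4 of the 6 blocks cover everything (all 15 combinations miss at least one item), so 5 is optimal.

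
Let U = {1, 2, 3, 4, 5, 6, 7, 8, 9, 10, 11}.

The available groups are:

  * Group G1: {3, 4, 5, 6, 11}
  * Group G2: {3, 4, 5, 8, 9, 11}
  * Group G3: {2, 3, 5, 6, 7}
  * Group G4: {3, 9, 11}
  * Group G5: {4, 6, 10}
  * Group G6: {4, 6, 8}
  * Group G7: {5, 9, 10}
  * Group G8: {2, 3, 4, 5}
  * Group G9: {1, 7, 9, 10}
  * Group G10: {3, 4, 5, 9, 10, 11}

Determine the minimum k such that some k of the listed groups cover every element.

3

Take {G2, G3, G9}. Their union is {1, 2, 3, 4, 5, 6, 7, 8, 9, 10, 11}, which is all 11 elements.
Only G9 contains 1, so G9 is forced; the remaining 7 elements need at least 2 more groups (each remaining group adds at most 5) — so at least 3 groups are needed, and 3 is optimal.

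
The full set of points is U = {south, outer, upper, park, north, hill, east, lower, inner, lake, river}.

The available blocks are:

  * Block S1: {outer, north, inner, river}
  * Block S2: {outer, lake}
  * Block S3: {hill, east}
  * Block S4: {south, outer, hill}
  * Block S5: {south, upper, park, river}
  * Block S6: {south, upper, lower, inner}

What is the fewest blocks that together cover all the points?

S1, S2, S3, S5, and S6 cover everything between them: the union {south, outer, upper, park, north, hill, east, lower, inner, lake, river} is all of U.
No 4 of the 6 blocks cover everything (all 15 combinations miss at least one point), so 5 is optimal.

5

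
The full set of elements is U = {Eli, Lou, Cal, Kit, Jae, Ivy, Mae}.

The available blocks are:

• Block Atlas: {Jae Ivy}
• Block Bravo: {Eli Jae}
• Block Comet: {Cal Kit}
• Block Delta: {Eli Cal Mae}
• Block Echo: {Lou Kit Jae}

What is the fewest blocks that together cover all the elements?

Atlas and Delta and Echo together: Atlas ∪ Delta ∪ Echo = {Eli, Lou, Cal, Kit, Jae, Ivy, Mae} — every element is covered.
Each block has at most 3 elements, and 2·3 = 6 < 7 — so at least 3 blocks are needed, and 3 is optimal.

3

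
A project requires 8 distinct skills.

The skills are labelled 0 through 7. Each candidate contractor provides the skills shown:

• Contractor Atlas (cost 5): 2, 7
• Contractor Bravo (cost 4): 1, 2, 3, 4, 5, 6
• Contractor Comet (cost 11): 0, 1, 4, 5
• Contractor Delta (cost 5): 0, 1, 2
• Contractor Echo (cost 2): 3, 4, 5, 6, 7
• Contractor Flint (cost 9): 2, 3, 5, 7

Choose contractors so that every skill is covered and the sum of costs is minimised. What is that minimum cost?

7

Delta, Echo together cover every skill (Delta ∪ Echo = {0, 1, 2, 3, 4, 5, 6, 7}); total cost 5 + 2 = 7.
No covering selection has total cost below 7.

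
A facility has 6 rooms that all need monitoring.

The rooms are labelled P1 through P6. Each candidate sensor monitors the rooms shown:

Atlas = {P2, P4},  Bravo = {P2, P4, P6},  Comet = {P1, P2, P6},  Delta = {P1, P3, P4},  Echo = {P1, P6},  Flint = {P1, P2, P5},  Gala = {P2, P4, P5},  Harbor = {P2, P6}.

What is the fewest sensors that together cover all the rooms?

3

Delta and Echo and Gala together: Delta ∪ Echo ∪ Gala = {P1, P2, P3, P4, P5, P6} — every room is covered.
Only Delta contains P3, so Delta is forced; the remaining 3 rooms need at least 2 more sensors (each remaining sensor adds at most 2) — so at least 3 sensors are needed, and 3 is optimal.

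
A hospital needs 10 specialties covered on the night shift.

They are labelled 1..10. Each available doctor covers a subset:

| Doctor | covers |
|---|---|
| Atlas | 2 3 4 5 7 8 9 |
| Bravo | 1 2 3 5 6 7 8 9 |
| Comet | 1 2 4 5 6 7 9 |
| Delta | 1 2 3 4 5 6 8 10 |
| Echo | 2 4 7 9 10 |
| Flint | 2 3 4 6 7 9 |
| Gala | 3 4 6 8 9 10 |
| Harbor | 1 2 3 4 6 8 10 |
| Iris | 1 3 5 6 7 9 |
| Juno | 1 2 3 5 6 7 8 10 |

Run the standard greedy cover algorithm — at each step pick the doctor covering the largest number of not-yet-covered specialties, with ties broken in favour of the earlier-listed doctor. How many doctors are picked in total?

2

Greedy: pick Bravo (covers 8 new) → pick Delta (covers 2 new). Total picks: 2.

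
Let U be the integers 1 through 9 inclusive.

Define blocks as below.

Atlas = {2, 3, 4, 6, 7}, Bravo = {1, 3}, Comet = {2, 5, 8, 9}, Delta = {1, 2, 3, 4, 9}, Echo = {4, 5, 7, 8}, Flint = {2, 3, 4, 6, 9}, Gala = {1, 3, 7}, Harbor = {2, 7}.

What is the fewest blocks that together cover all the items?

Take {Atlas, Comet, Delta}. Their union is {1, 2, 3, 4, 5, 6, 7, 8, 9}, which is all 9 items.
No 2 of the 8 blocks cover everything (all 28 combinations miss at least one item), so 3 is optimal.

3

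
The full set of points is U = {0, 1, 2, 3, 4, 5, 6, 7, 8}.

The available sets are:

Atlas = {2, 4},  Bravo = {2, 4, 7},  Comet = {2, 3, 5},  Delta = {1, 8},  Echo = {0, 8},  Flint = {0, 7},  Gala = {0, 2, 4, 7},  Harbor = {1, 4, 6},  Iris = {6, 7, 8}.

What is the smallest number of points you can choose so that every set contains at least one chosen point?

4

H = {3, 4, 7, 8} meets every set (each contains at least one member of H), and |H| = 4.
No choice of 3 points meets every set, so 4 is the minimum.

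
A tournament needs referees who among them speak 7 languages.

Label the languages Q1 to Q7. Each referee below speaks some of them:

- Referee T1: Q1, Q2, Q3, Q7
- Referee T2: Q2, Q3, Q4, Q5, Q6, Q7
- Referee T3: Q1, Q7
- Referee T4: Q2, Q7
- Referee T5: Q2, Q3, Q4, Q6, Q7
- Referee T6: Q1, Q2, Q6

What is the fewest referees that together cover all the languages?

2

T1 and T2 together: T1 ∪ T2 = {Q1, Q2, Q3, Q4, Q5, Q6, Q7} — every language is covered.
No single referee has all 7 languages (the largest, T2, has 6), so 2 is optimal.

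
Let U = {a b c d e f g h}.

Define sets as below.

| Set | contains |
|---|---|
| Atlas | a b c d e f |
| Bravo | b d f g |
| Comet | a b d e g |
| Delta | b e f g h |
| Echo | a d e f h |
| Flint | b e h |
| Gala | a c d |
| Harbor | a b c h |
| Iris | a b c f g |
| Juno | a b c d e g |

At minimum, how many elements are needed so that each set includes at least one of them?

2

T = {b, d} meets every set (each contains at least one member of T), and |T| = 2.
The sets Delta, Gala are pairwise disjoint, so any hitting set needs a separate element for each — at least 2. Hence 2 is optimal.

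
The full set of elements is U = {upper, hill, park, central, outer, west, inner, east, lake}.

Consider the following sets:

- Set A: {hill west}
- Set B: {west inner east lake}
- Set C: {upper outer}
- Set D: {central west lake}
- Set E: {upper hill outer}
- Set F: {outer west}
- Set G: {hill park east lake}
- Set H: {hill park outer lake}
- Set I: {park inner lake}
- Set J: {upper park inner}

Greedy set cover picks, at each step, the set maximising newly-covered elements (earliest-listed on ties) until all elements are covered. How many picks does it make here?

Greedy: pick B (covers 4 new) → pick E (covers 3 new) → pick D (covers 1 new) → pick G (covers 1 new). Total picks: 4.

4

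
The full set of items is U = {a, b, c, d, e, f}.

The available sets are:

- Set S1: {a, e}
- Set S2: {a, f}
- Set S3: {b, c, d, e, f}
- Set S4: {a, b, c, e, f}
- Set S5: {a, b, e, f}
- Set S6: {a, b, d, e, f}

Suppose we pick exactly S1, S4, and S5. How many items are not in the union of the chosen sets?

1

Union of S1, S4, S5 = {a, b, c, e, f}.
Not covered: d — 1 item.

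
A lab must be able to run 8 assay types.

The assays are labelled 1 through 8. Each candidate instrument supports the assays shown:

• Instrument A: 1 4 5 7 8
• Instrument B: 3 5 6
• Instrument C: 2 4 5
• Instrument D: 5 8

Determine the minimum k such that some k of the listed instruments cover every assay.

A and B and C together: A ∪ B ∪ C = {1, 2, 3, 4, 5, 6, 7, 8} — every assay is covered.
Only A contains 1, so A is forced; the remaining 3 assays need at least 2 more instruments (each remaining instrument adds at most 2) — so at least 3 instruments are needed, and 3 is optimal.

3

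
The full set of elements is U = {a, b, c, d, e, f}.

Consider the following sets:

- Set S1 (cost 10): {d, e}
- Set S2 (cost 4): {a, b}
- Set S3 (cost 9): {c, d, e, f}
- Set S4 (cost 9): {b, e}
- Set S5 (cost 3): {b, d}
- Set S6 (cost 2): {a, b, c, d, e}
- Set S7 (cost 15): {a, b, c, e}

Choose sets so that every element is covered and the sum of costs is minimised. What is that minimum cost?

11

S3, S6 together cover every element (S3 ∪ S6 = {a, b, c, d, e, f}); total cost 9 + 2 = 11.
No covering selection has total cost below 11.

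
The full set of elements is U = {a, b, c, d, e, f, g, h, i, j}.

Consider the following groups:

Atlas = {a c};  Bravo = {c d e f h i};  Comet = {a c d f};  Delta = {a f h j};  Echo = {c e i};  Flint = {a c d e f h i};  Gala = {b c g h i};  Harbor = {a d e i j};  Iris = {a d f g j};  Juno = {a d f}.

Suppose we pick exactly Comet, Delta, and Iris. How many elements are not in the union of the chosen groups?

Union of Comet, Delta, Iris = {a, c, d, f, g, h, j}.
Not covered: b, e, i — 3 elements.

3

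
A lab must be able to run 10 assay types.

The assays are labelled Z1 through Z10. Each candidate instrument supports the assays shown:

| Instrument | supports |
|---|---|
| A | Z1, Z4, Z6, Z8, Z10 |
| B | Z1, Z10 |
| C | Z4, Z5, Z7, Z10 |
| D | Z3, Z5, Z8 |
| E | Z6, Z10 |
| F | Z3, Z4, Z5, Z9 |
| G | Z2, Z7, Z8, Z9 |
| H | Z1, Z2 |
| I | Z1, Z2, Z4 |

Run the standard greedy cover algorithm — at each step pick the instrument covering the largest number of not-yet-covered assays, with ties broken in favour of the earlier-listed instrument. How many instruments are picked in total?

3

Greedy: pick A (covers 5 new) → pick F (covers 3 new) → pick G (covers 2 new). Total picks: 3.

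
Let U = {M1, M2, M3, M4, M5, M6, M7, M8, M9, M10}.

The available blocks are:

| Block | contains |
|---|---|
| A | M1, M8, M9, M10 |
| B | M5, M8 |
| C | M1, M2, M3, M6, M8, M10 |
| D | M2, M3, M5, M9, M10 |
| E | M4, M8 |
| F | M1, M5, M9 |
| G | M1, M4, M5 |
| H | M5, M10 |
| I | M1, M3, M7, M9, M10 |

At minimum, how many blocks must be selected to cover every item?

C, G, and I cover everything between them: the union {M1, M2, M3, M4, M5, M6, M7, M8, M9, M10} is all of U.
Only C contains M6, so C is forced; the remaining 4 items need at least 2 more blocks (each remaining block adds at most 2) — so at least 3 blocks are needed, and 3 is optimal.

3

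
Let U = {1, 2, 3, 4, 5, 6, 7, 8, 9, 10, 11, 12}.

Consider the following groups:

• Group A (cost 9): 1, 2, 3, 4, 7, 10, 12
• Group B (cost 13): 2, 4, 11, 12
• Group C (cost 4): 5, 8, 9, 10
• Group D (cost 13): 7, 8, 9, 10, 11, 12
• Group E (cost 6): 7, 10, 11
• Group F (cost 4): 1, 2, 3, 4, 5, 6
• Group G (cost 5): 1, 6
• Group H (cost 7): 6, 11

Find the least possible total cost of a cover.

D, F together cover every element (D ∪ F = {1, 2, 3, 4, 5, 6, 7, 8, 9, 10, 11, 12}); total cost 13 + 4 = 17.
The greedy pick F, C, E, A costs 23; no covering selection beats 17.

17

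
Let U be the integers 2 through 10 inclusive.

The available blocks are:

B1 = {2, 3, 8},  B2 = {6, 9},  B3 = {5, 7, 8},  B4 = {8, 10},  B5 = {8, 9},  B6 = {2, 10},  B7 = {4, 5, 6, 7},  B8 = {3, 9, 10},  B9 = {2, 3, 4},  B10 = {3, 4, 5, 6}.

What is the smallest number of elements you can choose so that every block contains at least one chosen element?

4

Take H = {3, 7, 9, 10}. Each listed block contains at least one of these, so H is a hitting set of size 4.
No choice of 3 elements meets every block, so 4 is the minimum.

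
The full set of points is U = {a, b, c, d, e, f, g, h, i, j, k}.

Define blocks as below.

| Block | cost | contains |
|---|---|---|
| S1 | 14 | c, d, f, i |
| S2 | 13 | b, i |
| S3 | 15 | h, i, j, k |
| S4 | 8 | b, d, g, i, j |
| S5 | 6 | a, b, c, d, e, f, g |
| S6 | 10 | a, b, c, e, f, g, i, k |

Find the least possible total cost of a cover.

21

S3, S5 together cover every point (S3 ∪ S5 = {a, b, c, d, e, f, g, h, i, j, k}); total cost 15 + 6 = 21.
No covering selection has total cost below 21.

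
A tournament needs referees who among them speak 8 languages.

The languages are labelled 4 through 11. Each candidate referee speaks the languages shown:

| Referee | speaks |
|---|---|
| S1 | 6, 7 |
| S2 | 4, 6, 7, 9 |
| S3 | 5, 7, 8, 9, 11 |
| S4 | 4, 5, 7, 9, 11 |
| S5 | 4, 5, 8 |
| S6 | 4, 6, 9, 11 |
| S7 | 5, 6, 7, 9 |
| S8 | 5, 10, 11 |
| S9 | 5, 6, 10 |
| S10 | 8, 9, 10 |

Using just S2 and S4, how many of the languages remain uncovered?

Union of S2, S4 = {4, 5, 6, 7, 9, 11}.
Not covered: 8, 10 — 2 languages.

2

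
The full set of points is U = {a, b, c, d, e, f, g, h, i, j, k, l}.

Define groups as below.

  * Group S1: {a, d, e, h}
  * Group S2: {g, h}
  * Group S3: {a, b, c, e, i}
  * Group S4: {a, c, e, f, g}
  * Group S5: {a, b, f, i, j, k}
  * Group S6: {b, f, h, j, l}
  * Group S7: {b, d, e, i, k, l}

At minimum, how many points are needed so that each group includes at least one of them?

The 3 points {e, h, i} hit every group.
No choice of 2 points meets every group, so 3 is the minimum.

3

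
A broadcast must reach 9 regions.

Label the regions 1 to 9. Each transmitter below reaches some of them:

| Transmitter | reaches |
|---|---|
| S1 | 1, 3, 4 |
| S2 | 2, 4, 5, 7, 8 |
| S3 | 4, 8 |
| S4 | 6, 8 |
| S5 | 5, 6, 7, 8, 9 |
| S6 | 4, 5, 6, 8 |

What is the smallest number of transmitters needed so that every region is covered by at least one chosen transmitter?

3

Take {S1, S2, S5}. Their union is {1, 2, 3, 4, 5, 6, 7, 8, 9}, which is all 9 regions.
Only S1 contains 1, so S1 is forced; the remaining 6 regions need at least 2 more transmitters (each remaining transmitter adds at most 5) — so at least 3 transmitters are needed, and 3 is optimal.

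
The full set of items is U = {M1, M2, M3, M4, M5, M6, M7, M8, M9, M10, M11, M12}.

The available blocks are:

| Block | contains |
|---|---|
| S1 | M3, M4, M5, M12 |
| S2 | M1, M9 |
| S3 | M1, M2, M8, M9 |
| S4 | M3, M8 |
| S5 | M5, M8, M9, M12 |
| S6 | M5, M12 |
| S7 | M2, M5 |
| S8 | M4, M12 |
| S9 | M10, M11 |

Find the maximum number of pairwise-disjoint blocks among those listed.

5

S2, S4, S7, S8, S9 are pairwise disjoint (S2={M1,M9}; S4={M3,M8}; S7={M2,M5}; S8={M4,M12}; S9={M10,M11}).
Every remaining block overlaps one of these, and no 6 of the listed blocks are pairwise disjoint, so 5 is the maximum.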